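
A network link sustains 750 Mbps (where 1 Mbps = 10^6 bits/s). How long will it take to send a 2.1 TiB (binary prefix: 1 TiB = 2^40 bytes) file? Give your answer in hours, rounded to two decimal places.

6.84 hours

2.1 TiB = 2,308,974,418,329.6 bytes = 18,471,795,346,636.8 bits
750 Mbps = 750,000,000 bits/s
time = 18,471,795,346,636.8 / 750,000,000 = 24,629.0605 s
24,629.0605 s / 3600 = 6.84 hours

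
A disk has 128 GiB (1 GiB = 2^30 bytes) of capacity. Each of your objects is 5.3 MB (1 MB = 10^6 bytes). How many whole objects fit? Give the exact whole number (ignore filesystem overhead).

25,931

Capacity: 128 GiB = 137,438,953,472 bytes
Per item: 5.3 MB = 5,300,000 bytes
⌊137,438,953,472 / 5,300,000⌋ = 25,931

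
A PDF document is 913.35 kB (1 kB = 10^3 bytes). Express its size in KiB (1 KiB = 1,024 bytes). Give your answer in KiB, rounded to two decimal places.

913.35 kB × 1,000 bytes/kB = 913,350 bytes
1 KiB = 1,024 bytes
913,350 / 1,024 = 891.94 KiB

891.94 KiB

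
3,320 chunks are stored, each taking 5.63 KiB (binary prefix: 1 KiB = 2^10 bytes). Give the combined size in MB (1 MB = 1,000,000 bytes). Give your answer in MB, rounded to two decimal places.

19.14 MB

Total = 3,320 × 5.63 KiB = 18691.6 KiB
= 18691.6 × 1,024 bytes = 19,140,198.4 bytes
1 MB = 1,000,000 bytes
19,140,198.4 / 1,000,000 = 19.14 MB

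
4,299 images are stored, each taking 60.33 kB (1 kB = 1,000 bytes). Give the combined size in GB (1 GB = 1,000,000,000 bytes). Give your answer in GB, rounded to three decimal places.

Total = 4,299 × 60.33 kB = 259358.67 kB
= 259358.67 × 1,000 bytes = 259,358,670 bytes
1 GB = 1,000,000,000 bytes
259,358,670 / 1,000,000,000 = 0.259 GB

0.259 GB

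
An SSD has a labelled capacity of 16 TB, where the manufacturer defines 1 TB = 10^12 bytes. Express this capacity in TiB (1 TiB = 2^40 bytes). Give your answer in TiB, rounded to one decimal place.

16 TB = 16 × 10^12 bytes = 16,000,000,000,000 bytes
1 TiB = 2^40 bytes = 1,099,511,627,776 bytes
16,000,000,000,000 / 1,099,511,627,776 = 14.6 TiB

14.6 TiB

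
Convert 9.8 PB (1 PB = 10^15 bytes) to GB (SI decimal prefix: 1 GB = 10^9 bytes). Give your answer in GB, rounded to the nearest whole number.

9.8 PB × 1,000,000,000,000,000 bytes/PB = 9,800,000,000,000,000 bytes
1 GB = 1,000,000,000 bytes
9,800,000,000,000,000 / 1,000,000,000 = 9,800,000 GB

9,800,000 GB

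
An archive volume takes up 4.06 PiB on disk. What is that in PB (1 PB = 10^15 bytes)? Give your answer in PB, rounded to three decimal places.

4.06 PiB = 4.06 × 2^50 bytes = 4,571,153,621,781,053.44 bytes
1 PB = 10^15 bytes = 1,000,000,000,000,000 bytes
4,571,153,621,781,053.44 / 1,000,000,000,000,000 = 4.571 PB

4.571 PB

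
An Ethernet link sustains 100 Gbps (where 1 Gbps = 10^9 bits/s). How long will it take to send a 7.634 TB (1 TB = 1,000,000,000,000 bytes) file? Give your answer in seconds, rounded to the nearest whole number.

611 seconds

7.634 TB = 7,634,000,000,000 bytes = 61,072,000,000,000 bits
100 Gbps = 100,000,000,000 bits/s
time = 61,072,000,000,000 / 100,000,000,000 = 611 s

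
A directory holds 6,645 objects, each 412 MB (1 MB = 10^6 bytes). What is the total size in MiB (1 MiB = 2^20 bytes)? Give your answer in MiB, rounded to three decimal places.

2,610,912.323 MiB

Total = 6,645 × 412 MB = 2,737,740 MB
= 2,737,740 × 1,000,000 bytes = 2,737,740,000,000 bytes
1 MiB = 1,048,576 bytes
2,737,740,000,000 / 1,048,576 = 2,610,912.323 MiB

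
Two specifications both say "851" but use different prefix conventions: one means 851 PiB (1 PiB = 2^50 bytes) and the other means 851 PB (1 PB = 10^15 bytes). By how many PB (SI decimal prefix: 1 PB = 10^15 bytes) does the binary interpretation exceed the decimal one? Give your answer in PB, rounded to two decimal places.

107.14 PB

851 PiB = 851 × 1,125,899,906,842,624 = 958,140,820,723,073,024 bytes
851 PB = 851 × 1,000,000,000,000,000 = 851,000,000,000,000,000 bytes
difference = 107,140,820,723,073,024 bytes
107,140,820,723,073,024 / 1,000,000,000,000,000 = 107.14 PB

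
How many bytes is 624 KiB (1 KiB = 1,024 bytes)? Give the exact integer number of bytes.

638,976 bytes

624 × 1,024 = 638,976 bytes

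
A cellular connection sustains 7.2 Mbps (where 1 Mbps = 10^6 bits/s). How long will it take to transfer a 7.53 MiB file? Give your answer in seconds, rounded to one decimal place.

8.8 seconds

7.53 MiB = 7,895,777.28 bytes = 63,166,218.24 bits
7.2 Mbps = 7,200,000 bits/s
time = 63,166,218.24 / 7,200,000 = 8.8 s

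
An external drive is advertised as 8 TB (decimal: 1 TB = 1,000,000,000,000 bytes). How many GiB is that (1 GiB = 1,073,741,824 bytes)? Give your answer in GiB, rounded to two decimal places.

8 TB = 8 × 10^12 bytes = 8,000,000,000,000 bytes
1 GiB = 1,073,741,824 bytes
8,000,000,000,000 / 1,073,741,824 = 7,450.58 GiB

7,450.58 GiB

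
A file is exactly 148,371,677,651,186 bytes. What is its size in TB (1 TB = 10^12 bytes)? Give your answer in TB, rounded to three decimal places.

148,371,677,651,186 bytes given.
1 TB = 10^12 bytes = 1,000,000,000,000 bytes
148,371,677,651,186 / 1,000,000,000,000 = 148.372 TB

148.372 TB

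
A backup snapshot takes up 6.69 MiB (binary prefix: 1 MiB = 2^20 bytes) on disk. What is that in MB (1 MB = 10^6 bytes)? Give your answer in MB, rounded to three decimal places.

6.69 MiB × 1,048,576 bytes/MiB = 7,014,973.44 bytes
1 MB = 1,000,000 bytes
7,014,973.44 / 1,000,000 = 7.015 MB

7.015 MB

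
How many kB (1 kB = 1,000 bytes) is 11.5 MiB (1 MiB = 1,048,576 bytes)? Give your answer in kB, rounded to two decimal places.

12,058.62 kB

11.5 MiB × 1,048,576 bytes/MiB = 12,058,624 bytes
1 kB = 10^3 bytes = 1,000 bytes
12,058,624 / 1,000 = 12,058.62 kB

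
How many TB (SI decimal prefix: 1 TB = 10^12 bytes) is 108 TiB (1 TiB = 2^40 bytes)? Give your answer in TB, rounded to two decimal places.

108 TiB × 1,099,511,627,776 bytes/TiB = 118,747,255,799,808 bytes
1 TB = 10^12 bytes = 1,000,000,000,000 bytes
118,747,255,799,808 / 1,000,000,000,000 = 118.75 TB

118.75 TB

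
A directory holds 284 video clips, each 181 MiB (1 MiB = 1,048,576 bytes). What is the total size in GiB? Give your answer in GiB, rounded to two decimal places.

50.20 GiB

Total = 284 × 181 MiB = 51,404 MiB
= 51,404 × 1,048,576 bytes = 53,901,000,704 bytes
1 GiB = 1,073,741,824 bytes
53,901,000,704 / 1,073,741,824 = 50.20 GiB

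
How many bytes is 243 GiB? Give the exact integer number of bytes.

243 × 1,073,741,824 = 260,919,263,232 bytes  (1 GiB = 2^30 bytes)

260,919,263,232 bytes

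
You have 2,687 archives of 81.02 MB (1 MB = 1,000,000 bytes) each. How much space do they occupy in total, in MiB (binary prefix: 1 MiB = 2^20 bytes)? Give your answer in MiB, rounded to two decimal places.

Total = 2,687 × 81.02 MB = 217700.74 MB
= 217700.74 × 1,000,000 bytes = 217,700,740,000 bytes
1 MiB = 1,048,576 bytes
217,700,740,000 / 1,048,576 = 207,615.60 MiB

207,615.60 MiB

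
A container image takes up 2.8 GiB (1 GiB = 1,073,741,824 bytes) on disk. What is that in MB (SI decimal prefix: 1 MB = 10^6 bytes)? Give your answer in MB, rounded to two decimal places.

3,006.48 MB

2.8 GiB = 2.8 × 2^30 bytes = 3,006,477,107.2 bytes
1 MB = 10^6 bytes = 1,000,000 bytes
3,006,477,107.2 / 1,000,000 = 3,006.48 MB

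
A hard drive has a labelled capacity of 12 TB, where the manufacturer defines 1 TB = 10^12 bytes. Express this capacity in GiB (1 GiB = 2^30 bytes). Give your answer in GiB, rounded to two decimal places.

11,175.87 GiB

12 TB × 1,000,000,000,000 bytes/TB = 12,000,000,000,000 bytes
1 GiB = 2^30 bytes = 1,073,741,824 bytes
12,000,000,000,000 / 1,073,741,824 = 11,175.87 GiB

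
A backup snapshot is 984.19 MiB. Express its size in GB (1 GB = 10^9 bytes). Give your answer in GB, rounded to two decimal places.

984.19 MiB = 984.19 × 2^20 bytes = 1,031,998,013.44 bytes
1 GB = 1,000,000,000 bytes
1,031,998,013.44 / 1,000,000,000 = 1.03 GB

1.03 GB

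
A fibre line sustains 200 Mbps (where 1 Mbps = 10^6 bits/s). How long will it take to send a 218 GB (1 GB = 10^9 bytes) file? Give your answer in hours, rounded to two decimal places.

2.42 hours

218 GB = 218,000,000,000 bytes = 1,744,000,000,000 bits
200 Mbps = 200,000,000 bits/s
time = 1,744,000,000,000 / 200,000,000 = 8,720.0000 s
8,720.0000 s / 3600 = 2.42 hours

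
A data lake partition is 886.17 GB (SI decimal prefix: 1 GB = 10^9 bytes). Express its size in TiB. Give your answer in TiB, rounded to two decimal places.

0.81 TiB

886.17 GB × 1,000,000,000 bytes/GB = 886,170,000,000 bytes
1 TiB = 1,099,511,627,776 bytes
886,170,000,000 / 1,099,511,627,776 = 0.81 TiB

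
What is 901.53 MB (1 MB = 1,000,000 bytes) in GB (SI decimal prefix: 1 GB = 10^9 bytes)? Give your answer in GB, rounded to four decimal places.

0.9015 GB

901.53 MB = 901.53 × 10^6 bytes = 901,530,000 bytes
1 GB = 1,000,000,000 bytes
901,530,000 / 1,000,000,000 = 0.9015 GB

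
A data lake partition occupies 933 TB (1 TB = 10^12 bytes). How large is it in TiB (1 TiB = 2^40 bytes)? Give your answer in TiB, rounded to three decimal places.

848.559 TiB

933 TB = 933 × 10^12 bytes = 933,000,000,000,000 bytes
1 TiB = 2^40 bytes = 1,099,511,627,776 bytes
933,000,000,000,000 / 1,099,511,627,776 = 848.559 TiB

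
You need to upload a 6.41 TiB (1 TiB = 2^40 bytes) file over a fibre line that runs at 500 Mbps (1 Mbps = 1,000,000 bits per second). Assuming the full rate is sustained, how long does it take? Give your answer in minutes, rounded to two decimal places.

1,879.43 minutes

6.41 TiB = 7,047,869,534,044.16 bytes = 56,382,956,272,353.28 bits
500 Mbps = 500,000,000 bits/s
time = 56,382,956,272,353.28 / 500,000,000 = 112,765.913 s
112,765.913 s / 60 = 1,879.43 minutes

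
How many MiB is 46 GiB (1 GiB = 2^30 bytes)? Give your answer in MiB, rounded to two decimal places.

46 GiB = 46 × 2^30 bytes = 49,392,123,904 bytes
1 MiB = 2^20 bytes = 1,048,576 bytes
49,392,123,904 / 1,048,576 = 47,104.00 MiB

47,104.00 MiB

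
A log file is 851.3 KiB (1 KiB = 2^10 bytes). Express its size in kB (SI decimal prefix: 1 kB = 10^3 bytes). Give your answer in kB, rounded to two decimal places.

871.73 kB

851.3 KiB = 851.3 × 2^10 bytes = 871,731.2 bytes
1 kB = 1,000 bytes
871,731.2 / 1,000 = 871.73 kB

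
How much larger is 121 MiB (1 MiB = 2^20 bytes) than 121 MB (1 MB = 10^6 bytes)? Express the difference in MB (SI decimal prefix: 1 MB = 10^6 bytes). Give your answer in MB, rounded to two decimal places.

5.88 MB

121 MiB = 121 × 1,048,576 = 126,877,696 bytes
121 MB = 121 × 1,000,000 = 121,000,000 bytes
difference = 5,877,696 bytes
5,877,696 / 1,000,000 = 5.88 MB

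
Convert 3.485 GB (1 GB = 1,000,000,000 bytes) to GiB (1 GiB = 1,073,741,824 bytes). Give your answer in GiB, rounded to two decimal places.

3.25 GiB

3.485 GB = 3.485 × 10^9 bytes = 3,485,000,000 bytes
1 GiB = 1,073,741,824 bytes
3,485,000,000 / 1,073,741,824 = 3.25 GiB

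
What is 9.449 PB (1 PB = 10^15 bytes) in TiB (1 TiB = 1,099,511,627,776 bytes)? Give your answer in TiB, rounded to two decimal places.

9.449 PB = 9.449 × 10^15 bytes = 9,449,000,000,000,000 bytes
1 TiB = 2^40 bytes = 1,099,511,627,776 bytes
9,449,000,000,000,000 / 1,099,511,627,776 = 8,593.82 TiB

8,593.82 TiB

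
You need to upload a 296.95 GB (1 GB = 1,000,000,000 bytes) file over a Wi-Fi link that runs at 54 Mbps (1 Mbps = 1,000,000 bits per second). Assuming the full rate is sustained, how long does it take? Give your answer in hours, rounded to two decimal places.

12.22 hours

296.95 GB = 296,950,000,000 bytes = 2,375,600,000,000 bits
54 Mbps = 54,000,000 bits/s
time = 2,375,600,000,000 / 54,000,000 = 43,992.5926 s
43,992.5926 s / 3600 = 12.22 hours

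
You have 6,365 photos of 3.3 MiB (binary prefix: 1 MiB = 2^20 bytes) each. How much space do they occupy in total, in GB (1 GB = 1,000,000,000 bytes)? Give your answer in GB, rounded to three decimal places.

Total = 6,365 × 3.3 MiB = 21004.5 MiB
= 21004.5 × 1,048,576 bytes = 22,024,814,592 bytes
1 GB = 1,000,000,000 bytes
22,024,814,592 / 1,000,000,000 = 22.025 GB

22.025 GB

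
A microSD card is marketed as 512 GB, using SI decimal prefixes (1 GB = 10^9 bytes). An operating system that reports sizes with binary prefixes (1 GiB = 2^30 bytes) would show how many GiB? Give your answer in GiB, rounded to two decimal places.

512 GB = 512 × 10^9 bytes = 512,000,000,000 bytes
1 GiB = 1,073,741,824 bytes
512,000,000,000 / 1,073,741,824 = 476.84 GiB

476.84 GiB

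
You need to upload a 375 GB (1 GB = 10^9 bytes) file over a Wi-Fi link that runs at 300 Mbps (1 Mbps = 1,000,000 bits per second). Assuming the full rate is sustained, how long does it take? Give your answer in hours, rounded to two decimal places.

2.78 hours

375 GB = 375,000,000,000 bytes = 3,000,000,000,000 bits
300 Mbps = 300,000,000 bits/s
time = 3,000,000,000,000 / 300,000,000 = 10,000.0000 s
10,000.0000 s / 3600 = 2.78 hours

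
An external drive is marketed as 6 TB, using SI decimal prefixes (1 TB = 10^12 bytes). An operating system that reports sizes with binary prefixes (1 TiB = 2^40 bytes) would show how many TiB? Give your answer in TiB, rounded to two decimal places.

5.46 TiB

6 TB = 6 × 10^12 bytes = 6,000,000,000,000 bytes
1 TiB = 1,099,511,627,776 bytes
6,000,000,000,000 / 1,099,511,627,776 = 5.46 TiB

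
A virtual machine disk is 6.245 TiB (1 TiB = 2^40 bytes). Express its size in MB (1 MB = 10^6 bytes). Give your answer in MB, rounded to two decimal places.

6,866,450.12 MB

6.245 TiB × 1,099,511,627,776 bytes/TiB = 6,866,450,115,461.12 bytes
1 MB = 10^6 bytes = 1,000,000 bytes
6,866,450,115,461.12 / 1,000,000 = 6,866,450.12 MB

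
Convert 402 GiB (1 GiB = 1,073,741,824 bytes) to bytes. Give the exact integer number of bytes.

402 × 1,073,741,824 = 431,644,213,248 bytes  (1 GiB = 2^30 bytes)

431,644,213,248 bytes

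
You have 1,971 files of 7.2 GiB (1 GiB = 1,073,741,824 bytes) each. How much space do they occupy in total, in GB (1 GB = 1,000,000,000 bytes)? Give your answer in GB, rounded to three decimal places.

15,237.685 GB

Total = 1,971 × 7.2 GiB = 14191.2 GiB
= 14191.2 × 1,073,741,824 bytes = 15,237,684,972,748.8 bytes
1 GB = 1,000,000,000 bytes
15,237,684,972,748.8 / 1,000,000,000 = 15,237.685 GB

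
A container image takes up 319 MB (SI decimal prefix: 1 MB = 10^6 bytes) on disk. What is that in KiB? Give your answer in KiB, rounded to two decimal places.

319 MB = 319 × 10^6 bytes = 319,000,000 bytes
1 KiB = 1,024 bytes
319,000,000 / 1,024 = 311,523.44 KiB

311,523.44 KiB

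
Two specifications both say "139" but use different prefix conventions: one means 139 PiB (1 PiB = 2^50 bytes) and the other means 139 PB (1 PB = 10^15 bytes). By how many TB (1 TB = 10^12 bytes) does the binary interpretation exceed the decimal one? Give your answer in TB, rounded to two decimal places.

139 PiB = 139 × 1,125,899,906,842,624 = 156,500,087,051,124,736 bytes
139 PB = 139 × 1,000,000,000,000,000 = 139,000,000,000,000,000 bytes
difference = 17,500,087,051,124,736 bytes
17,500,087,051,124,736 / 1,000,000,000,000 = 17,500.09 TB

17,500.09 TB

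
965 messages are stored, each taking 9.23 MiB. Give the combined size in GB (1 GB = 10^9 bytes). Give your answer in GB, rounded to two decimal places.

9.34 GB

Total = 965 × 9.23 MiB = 8906.95 MiB
= 8906.95 × 1,048,576 bytes = 9,339,614,003.2 bytes
1 GB = 1,000,000,000 bytes
9,339,614,003.2 / 1,000,000,000 = 9.34 GB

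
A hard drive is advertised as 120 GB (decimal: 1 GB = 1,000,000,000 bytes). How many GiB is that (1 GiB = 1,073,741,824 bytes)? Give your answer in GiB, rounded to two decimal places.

120 GB × 1,000,000,000 bytes/GB = 120,000,000,000 bytes
1 GiB = 1,073,741,824 bytes
120,000,000,000 / 1,073,741,824 = 111.76 GiB

111.76 GiB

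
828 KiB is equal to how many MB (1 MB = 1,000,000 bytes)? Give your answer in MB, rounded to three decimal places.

0.848 MB

828 KiB × 1,024 bytes/KiB = 847,872 bytes
1 MB = 1,000,000 bytes
847,872 / 1,000,000 = 0.848 MB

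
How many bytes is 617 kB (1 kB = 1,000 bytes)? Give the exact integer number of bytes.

617,000 bytes

617 × 1,000 = 617,000 bytes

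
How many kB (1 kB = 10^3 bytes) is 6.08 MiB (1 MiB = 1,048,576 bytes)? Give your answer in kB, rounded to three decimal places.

6,375.342 kB

6.08 MiB = 6.08 × 2^20 bytes = 6,375,342.08 bytes
1 kB = 10^3 bytes = 1,000 bytes
6,375,342.08 / 1,000 = 6,375.342 kB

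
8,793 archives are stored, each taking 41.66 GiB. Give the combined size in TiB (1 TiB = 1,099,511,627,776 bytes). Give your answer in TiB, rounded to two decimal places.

357.73 TiB

Total = 8,793 × 41.66 GiB = 366316.38 GiB
= 366316.38 × 1,073,741,824 bytes = 393,329,218,022,277.12 bytes
1 TiB = 1,099,511,627,776 bytes
393,329,218,022,277.12 / 1,099,511,627,776 = 357.73 TiB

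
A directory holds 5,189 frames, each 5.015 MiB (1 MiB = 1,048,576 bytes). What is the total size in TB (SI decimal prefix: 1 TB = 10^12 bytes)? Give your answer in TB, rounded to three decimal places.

0.027 TB

Total = 5,189 × 5.015 MiB = 26022.835 MiB
= 26022.835 × 1,048,576 bytes = 27,286,920,232.96 bytes
1 TB = 1,000,000,000,000 bytes
27,286,920,232.96 / 1,000,000,000,000 = 0.027 TB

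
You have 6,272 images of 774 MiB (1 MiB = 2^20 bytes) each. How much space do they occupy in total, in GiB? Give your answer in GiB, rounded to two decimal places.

Total = 6,272 × 774 MiB = 4,854,528 MiB
= 4,854,528 × 1,048,576 bytes = 5,090,341,552,128 bytes
1 GiB = 1,073,741,824 bytes
5,090,341,552,128 / 1,073,741,824 = 4,740.75 GiB

4,740.75 GiB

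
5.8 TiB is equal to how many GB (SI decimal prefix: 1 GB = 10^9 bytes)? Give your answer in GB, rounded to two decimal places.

6,377.17 GB

5.8 TiB = 5.8 × 2^40 bytes = 6,377,167,441,100.8 bytes
1 GB = 1,000,000,000 bytes
6,377,167,441,100.8 / 1,000,000,000 = 6,377.17 GB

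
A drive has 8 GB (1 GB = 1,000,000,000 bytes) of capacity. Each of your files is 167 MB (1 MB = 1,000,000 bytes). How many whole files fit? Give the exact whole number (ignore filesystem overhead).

Capacity: 8 GB = 8,000,000,000 bytes
Per item: 167 MB = 167,000,000 bytes
⌊8,000,000,000 / 167,000,000⌋ = 47

47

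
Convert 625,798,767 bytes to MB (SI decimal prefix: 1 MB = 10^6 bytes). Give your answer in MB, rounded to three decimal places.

625.799 MB

625,798,767 bytes given.
1 MB = 1,000,000 bytes
625,798,767 / 1,000,000 = 625.799 MB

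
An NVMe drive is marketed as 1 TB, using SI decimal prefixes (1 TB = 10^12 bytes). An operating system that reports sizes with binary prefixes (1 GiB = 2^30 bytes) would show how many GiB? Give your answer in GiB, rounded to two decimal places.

931.32 GiB

1 TB × 1,000,000,000,000 bytes/TB = 1,000,000,000,000 bytes
1 GiB = 2^30 bytes = 1,073,741,824 bytes
1,000,000,000,000 / 1,073,741,824 = 931.32 GiB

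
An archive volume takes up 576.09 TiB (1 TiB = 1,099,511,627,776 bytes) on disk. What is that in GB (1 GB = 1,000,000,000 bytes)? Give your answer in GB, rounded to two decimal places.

576.09 TiB = 576.09 × 2^40 bytes = 633,417,653,645,475.84 bytes
1 GB = 10^9 bytes = 1,000,000,000 bytes
633,417,653,645,475.84 / 1,000,000,000 = 633,417.65 GB

633,417.65 GB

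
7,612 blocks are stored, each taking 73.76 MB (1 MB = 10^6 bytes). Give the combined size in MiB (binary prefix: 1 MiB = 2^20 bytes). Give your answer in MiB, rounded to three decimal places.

535,451.050 MiB

Total = 7,612 × 73.76 MB = 561461.12 MB
= 561461.12 × 1,000,000 bytes = 561,461,120,000 bytes
1 MiB = 1,048,576 bytes
561,461,120,000 / 1,048,576 = 535,451.050 MiB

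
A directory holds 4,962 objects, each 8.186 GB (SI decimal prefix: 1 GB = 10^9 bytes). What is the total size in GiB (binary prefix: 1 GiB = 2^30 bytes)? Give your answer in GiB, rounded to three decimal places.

Total = 4,962 × 8.186 GB = 40618.932 GB
= 40618.932 × 1,000,000,000 bytes = 40,618,932,000,000 bytes
1 GiB = 1,073,741,824 bytes
40,618,932,000,000 / 1,073,741,824 = 37,829.328 GiB

37,829.328 GiB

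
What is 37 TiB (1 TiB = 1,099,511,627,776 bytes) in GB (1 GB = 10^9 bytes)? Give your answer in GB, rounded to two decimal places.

40,681.93 GB

37 TiB × 1,099,511,627,776 bytes/TiB = 40,681,930,227,712 bytes
1 GB = 1,000,000,000 bytes
40,681,930,227,712 / 1,000,000,000 = 40,681.93 GB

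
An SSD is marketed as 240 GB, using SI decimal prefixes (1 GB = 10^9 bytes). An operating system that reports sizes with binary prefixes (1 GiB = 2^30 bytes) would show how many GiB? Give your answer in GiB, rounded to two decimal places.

223.52 GiB

240 GB = 240 × 10^9 bytes = 240,000,000,000 bytes
1 GiB = 2^30 bytes = 1,073,741,824 bytes
240,000,000,000 / 1,073,741,824 = 223.52 GiB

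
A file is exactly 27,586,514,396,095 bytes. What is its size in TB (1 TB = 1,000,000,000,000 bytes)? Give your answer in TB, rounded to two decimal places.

27,586,514,396,095 bytes given.
1 TB = 1,000,000,000,000 bytes
27,586,514,396,095 / 1,000,000,000,000 = 27.59 TB

27.59 TB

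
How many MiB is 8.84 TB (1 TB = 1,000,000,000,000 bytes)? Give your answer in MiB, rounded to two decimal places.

8,430,480.96 MiB

8.84 TB = 8.84 × 10^12 bytes = 8,840,000,000,000 bytes
1 MiB = 1,048,576 bytes
8,840,000,000,000 / 1,048,576 = 8,430,480.96 MiB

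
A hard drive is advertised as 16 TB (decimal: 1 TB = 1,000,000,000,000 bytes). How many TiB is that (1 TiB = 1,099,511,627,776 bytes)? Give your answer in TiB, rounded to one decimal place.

14.6 TiB

16 TB × 1,000,000,000,000 bytes/TB = 16,000,000,000,000 bytes
1 TiB = 1,099,511,627,776 bytes
16,000,000,000,000 / 1,099,511,627,776 = 14.6 TiB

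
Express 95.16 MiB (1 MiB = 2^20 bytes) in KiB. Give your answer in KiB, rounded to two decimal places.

97,443.84 KiB

95.16 MiB = 95.16 × 2^20 bytes = 99,782,492.16 bytes
1 KiB = 2^10 bytes = 1,024 bytes
99,782,492.16 / 1,024 = 97,443.84 KiB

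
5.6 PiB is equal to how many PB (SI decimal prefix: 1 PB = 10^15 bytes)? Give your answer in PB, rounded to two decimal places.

5.6 PiB × 1,125,899,906,842,624 bytes/PiB = 6,305,039,478,318,694.4 bytes
1 PB = 1,000,000,000,000,000 bytes
6,305,039,478,318,694.4 / 1,000,000,000,000,000 = 6.31 PB

6.31 PB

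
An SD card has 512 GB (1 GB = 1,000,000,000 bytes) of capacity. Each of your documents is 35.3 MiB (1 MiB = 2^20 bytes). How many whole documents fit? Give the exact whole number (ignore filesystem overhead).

Capacity: 512 GB = 512,000,000,000 bytes
Per item: 35.3 MiB = 37,014,732.8 bytes
⌊512,000,000,000 / 37,014,732.8⌋ = 13,832

13,832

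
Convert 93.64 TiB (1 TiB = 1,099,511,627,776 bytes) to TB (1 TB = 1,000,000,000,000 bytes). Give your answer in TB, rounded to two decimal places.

93.64 TiB × 1,099,511,627,776 bytes/TiB = 102,958,268,824,944.64 bytes
1 TB = 10^12 bytes = 1,000,000,000,000 bytes
102,958,268,824,944.64 / 1,000,000,000,000 = 102.96 TB

102.96 TB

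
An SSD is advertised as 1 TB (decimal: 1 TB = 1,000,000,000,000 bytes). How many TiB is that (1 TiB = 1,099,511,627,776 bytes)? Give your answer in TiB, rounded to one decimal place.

0.9 TiB

1 TB = 1 × 10^12 bytes = 1,000,000,000,000 bytes
1 TiB = 1,099,511,627,776 bytes
1,000,000,000,000 / 1,099,511,627,776 = 0.9 TiB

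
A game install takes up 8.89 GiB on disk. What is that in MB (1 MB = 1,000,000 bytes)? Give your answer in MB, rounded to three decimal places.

8.89 GiB × 1,073,741,824 bytes/GiB = 9,545,564,815.36 bytes
1 MB = 1,000,000 bytes
9,545,564,815.36 / 1,000,000 = 9,545.565 MB

9,545.565 MB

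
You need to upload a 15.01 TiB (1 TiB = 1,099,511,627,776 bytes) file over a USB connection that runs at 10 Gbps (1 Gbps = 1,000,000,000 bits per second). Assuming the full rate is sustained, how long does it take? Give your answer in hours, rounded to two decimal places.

15.01 TiB = 16,503,669,532,917.76 bytes = 132,029,356,263,342.08 bits
10 Gbps = 10,000,000,000 bits/s
time = 132,029,356,263,342.08 / 10,000,000,000 = 13,202.9356 s
13,202.9356 s / 3600 = 3.67 hours

3.67 hours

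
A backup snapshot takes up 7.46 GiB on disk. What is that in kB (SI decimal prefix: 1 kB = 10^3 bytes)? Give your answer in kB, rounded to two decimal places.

8,010,114.01 kB

7.46 GiB = 7.46 × 2^30 bytes = 8,010,114,007.04 bytes
1 kB = 10^3 bytes = 1,000 bytes
8,010,114,007.04 / 1,000 = 8,010,114.01 kB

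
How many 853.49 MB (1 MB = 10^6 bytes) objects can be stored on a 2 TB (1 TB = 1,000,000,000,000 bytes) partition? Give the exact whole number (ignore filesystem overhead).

2,343

Capacity: 2 TB = 2,000,000,000,000 bytes
Per item: 853.49 MB = 853,490,000 bytes
⌊2,000,000,000,000 / 853,490,000⌋ = 2,343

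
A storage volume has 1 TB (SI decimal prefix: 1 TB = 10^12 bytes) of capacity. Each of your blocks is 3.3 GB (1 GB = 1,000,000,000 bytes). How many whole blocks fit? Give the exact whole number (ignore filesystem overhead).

Capacity: 1 TB = 1,000,000,000,000 bytes
Per item: 3.3 GB = 3,300,000,000 bytes
⌊1,000,000,000,000 / 3,300,000,000⌋ = 303

303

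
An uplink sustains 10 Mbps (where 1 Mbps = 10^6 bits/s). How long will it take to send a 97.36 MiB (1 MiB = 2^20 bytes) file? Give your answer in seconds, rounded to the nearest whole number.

97.36 MiB = 102,089,359.36 bytes = 816,714,874.88 bits
10 Mbps = 10,000,000 bits/s
time = 816,714,874.88 / 10,000,000 = 82 s

82 seconds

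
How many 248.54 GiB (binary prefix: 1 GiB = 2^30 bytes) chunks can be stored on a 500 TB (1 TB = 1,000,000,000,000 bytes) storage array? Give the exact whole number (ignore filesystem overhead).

1,873

Capacity: 500 TB = 500,000,000,000,000 bytes
Per item: 248.54 GiB = 266,867,792,936.96 bytes
⌊500,000,000,000,000 / 266,867,792,936.96⌋ = 1,873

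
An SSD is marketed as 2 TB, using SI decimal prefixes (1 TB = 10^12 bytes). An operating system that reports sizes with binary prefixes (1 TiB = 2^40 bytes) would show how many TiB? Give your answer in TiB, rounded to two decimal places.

1.82 TiB

2 TB × 1,000,000,000,000 bytes/TB = 2,000,000,000,000 bytes
1 TiB = 1,099,511,627,776 bytes
2,000,000,000,000 / 1,099,511,627,776 = 1.82 TiB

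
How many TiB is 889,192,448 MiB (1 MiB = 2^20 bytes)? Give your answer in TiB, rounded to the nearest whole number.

848 TiB

889,192,448 MiB × 1,048,576 bytes/MiB = 932,385,860,354,048 bytes
1 TiB = 1,099,511,627,776 bytes
932,385,860,354,048 / 1,099,511,627,776 = 848 TiB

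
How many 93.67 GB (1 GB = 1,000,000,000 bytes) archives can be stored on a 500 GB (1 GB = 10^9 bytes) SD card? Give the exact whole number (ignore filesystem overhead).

5

Capacity: 500 GB = 500,000,000,000 bytes
Per item: 93.67 GB = 93,670,000,000 bytes
⌊500,000,000,000 / 93,670,000,000⌋ = 5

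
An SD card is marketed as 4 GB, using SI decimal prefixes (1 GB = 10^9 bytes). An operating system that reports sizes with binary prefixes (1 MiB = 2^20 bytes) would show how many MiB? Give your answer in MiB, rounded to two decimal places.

3,814.70 MiB

4 GB = 4 × 10^9 bytes = 4,000,000,000 bytes
1 MiB = 2^20 bytes = 1,048,576 bytes
4,000,000,000 / 1,048,576 = 3,814.70 MiB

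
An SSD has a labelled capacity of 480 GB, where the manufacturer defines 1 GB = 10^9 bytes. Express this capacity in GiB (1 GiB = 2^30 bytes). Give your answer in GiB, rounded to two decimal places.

447.03 GiB

480 GB = 480 × 10^9 bytes = 480,000,000,000 bytes
1 GiB = 1,073,741,824 bytes
480,000,000,000 / 1,073,741,824 = 447.03 GiB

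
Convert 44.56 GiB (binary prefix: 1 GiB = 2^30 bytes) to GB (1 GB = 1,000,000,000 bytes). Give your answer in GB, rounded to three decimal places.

47.846 GB

44.56 GiB × 1,073,741,824 bytes/GiB = 47,845,935,677.44 bytes
1 GB = 10^9 bytes = 1,000,000,000 bytes
47,845,935,677.44 / 1,000,000,000 = 47.846 GB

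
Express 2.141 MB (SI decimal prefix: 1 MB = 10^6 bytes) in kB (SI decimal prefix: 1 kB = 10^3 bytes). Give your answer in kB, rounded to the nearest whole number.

2,141 kB

2.141 MB = 2.141 × 10^6 bytes = 2,141,000 bytes
1 kB = 1,000 bytes
2,141,000 / 1,000 = 2,141 kB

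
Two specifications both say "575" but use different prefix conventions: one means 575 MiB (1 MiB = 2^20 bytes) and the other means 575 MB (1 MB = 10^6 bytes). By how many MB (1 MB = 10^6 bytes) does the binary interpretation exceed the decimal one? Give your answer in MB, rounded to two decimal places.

575 MiB = 575 × 1,048,576 = 602,931,200 bytes
575 MB = 575 × 1,000,000 = 575,000,000 bytes
difference = 27,931,200 bytes
27,931,200 / 1,000,000 = 27.93 MB

27.93 MB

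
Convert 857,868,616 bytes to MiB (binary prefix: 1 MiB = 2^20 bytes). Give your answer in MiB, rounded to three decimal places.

857,868,616 bytes given.
1 MiB = 2^20 bytes = 1,048,576 bytes
857,868,616 / 1,048,576 = 818.127 MiB

818.127 MiB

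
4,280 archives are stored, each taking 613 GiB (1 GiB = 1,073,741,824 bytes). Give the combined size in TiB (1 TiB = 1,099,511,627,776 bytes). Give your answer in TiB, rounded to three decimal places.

2,562.148 TiB

Total = 4,280 × 613 GiB = 2,623,640 GiB
= 2,623,640 × 1,073,741,824 bytes = 2,817,111,999,119,360 bytes
1 TiB = 1,099,511,627,776 bytes
2,817,111,999,119,360 / 1,099,511,627,776 = 2,562.148 TiB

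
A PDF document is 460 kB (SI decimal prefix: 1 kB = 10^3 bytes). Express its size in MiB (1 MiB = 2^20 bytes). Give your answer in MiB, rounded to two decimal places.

460 kB = 460 × 10^3 bytes = 460,000 bytes
1 MiB = 2^20 bytes = 1,048,576 bytes
460,000 / 1,048,576 = 0.44 MiB

0.44 MiB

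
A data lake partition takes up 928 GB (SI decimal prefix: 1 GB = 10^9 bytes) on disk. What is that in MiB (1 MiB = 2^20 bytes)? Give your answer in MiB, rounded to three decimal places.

928 GB × 1,000,000,000 bytes/GB = 928,000,000,000 bytes
1 MiB = 2^20 bytes = 1,048,576 bytes
928,000,000,000 / 1,048,576 = 885,009.766 MiB

885,009.766 MiB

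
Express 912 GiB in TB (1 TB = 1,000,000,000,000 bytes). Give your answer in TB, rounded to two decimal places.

0.98 TB

912 GiB = 912 × 2^30 bytes = 979,252,543,488 bytes
1 TB = 1,000,000,000,000 bytes
979,252,543,488 / 1,000,000,000,000 = 0.98 TB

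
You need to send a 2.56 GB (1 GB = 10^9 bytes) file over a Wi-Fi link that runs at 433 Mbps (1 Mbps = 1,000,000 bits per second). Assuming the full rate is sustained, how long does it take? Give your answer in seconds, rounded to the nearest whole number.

47 seconds

2.56 GB = 2,560,000,000 bytes = 20,480,000,000 bits
433 Mbps = 433,000,000 bits/s
time = 20,480,000,000 / 433,000,000 = 47 s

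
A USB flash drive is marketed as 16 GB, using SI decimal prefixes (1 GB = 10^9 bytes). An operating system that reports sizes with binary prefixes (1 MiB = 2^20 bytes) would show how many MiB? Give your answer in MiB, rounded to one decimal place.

16 GB = 16 × 10^9 bytes = 16,000,000,000 bytes
1 MiB = 2^20 bytes = 1,048,576 bytes
16,000,000,000 / 1,048,576 = 15,258.8 MiB

15,258.8 MiB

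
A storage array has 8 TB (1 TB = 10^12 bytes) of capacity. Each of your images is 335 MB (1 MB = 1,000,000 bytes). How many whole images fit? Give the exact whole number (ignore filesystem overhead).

Capacity: 8 TB = 8,000,000,000,000 bytes
Per item: 335 MB = 335,000,000 bytes
⌊8,000,000,000,000 / 335,000,000⌋ = 23,880

23,880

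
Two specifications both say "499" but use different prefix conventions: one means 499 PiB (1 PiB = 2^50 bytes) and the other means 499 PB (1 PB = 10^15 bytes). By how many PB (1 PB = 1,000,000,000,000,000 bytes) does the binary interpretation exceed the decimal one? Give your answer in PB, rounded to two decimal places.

62.82 PB

499 PiB = 499 × 1,125,899,906,842,624 = 561,824,053,514,469,376 bytes
499 PB = 499 × 1,000,000,000,000,000 = 499,000,000,000,000,000 bytes
difference = 62,824,053,514,469,376 bytes
62,824,053,514,469,376 / 1,000,000,000,000,000 = 62.82 PB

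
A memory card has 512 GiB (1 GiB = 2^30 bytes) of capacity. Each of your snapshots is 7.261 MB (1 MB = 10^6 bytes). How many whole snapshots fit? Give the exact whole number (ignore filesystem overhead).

Capacity: 512 GiB = 549,755,813,888 bytes
Per item: 7.261 MB = 7,261,000 bytes
⌊549,755,813,888 / 7,261,000⌋ = 75,713

75,713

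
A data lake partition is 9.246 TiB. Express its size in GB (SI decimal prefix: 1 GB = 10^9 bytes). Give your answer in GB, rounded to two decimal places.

10,166.08 GB

9.246 TiB = 9.246 × 2^40 bytes = 10,166,084,510,416.896 bytes
1 GB = 10^9 bytes = 1,000,000,000 bytes
10,166,084,510,416.896 / 1,000,000,000 = 10,166.08 GB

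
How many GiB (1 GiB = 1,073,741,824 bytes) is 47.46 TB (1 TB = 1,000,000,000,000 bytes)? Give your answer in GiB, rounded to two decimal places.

47.46 TB = 47.46 × 10^12 bytes = 47,460,000,000,000 bytes
1 GiB = 1,073,741,824 bytes
47,460,000,000,000 / 1,073,741,824 = 44,200.57 GiB

44,200.57 GiB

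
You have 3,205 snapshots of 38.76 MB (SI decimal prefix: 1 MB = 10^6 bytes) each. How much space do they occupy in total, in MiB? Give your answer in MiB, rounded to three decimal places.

118,470.955 MiB

Total = 3,205 × 38.76 MB = 124225.8 MB
= 124225.8 × 1,000,000 bytes = 124,225,800,000 bytes
1 MiB = 1,048,576 bytes
124,225,800,000 / 1,048,576 = 118,470.955 MiB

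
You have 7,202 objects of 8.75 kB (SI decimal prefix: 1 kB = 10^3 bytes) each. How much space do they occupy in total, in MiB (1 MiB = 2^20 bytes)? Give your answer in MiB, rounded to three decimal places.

60.098 MiB

Total = 7,202 × 8.75 kB = 63017.5 kB
= 63017.5 × 1,000 bytes = 63,017,500 bytes
1 MiB = 1,048,576 bytes
63,017,500 / 1,048,576 = 60.098 MiB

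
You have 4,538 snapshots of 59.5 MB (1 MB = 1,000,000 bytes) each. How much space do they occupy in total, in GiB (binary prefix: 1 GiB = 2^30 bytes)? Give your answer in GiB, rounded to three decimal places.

251.467 GiB

Total = 4,538 × 59.5 MB = 270,011 MB
= 270,011 × 1,000,000 bytes = 270,011,000,000 bytes
1 GiB = 1,073,741,824 bytes
270,011,000,000 / 1,073,741,824 = 251.467 GiB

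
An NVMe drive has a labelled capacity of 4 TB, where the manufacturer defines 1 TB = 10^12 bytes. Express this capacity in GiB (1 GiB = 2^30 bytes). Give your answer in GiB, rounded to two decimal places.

3,725.29 GiB

4 TB = 4 × 10^12 bytes = 4,000,000,000,000 bytes
1 GiB = 2^30 bytes = 1,073,741,824 bytes
4,000,000,000,000 / 1,073,741,824 = 3,725.29 GiB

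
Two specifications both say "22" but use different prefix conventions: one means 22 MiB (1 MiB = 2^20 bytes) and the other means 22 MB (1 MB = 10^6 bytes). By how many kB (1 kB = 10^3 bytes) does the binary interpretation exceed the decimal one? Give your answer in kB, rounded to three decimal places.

1,068.672 kB

22 MiB = 22 × 1,048,576 = 23,068,672 bytes
22 MB = 22 × 1,000,000 = 22,000,000 bytes
difference = 1,068,672 bytes
1,068,672 / 1,000 = 1,068.672 kB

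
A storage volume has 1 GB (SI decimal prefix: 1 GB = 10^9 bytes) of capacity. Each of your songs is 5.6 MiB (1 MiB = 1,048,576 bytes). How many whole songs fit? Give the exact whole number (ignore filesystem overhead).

Capacity: 1 GB = 1,000,000,000 bytes
Per item: 5.6 MiB = 5,872,025.6 bytes
⌊1,000,000,000 / 5,872,025.6⌋ = 170

170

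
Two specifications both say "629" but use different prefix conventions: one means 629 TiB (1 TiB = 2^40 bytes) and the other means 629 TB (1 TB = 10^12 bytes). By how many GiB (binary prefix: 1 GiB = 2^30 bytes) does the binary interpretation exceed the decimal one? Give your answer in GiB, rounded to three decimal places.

629 TiB = 629 × 1,099,511,627,776 = 691,592,813,871,104 bytes
629 TB = 629 × 1,000,000,000,000 = 629,000,000,000,000 bytes
difference = 62,592,813,871,104 bytes
62,592,813,871,104 / 1,073,741,824 = 58,294.101 GiB

58,294.101 GiB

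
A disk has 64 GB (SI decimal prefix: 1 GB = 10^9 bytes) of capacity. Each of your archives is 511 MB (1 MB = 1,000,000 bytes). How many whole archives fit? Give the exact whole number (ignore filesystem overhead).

125

Capacity: 64 GB = 64,000,000,000 bytes
Per item: 511 MB = 511,000,000 bytes
⌊64,000,000,000 / 511,000,000⌋ = 125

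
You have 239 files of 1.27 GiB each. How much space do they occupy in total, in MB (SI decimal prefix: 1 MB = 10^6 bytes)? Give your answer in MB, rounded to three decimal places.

Total = 239 × 1.27 GiB = 303.53 GiB
= 303.53 × 1,073,741,824 bytes = 325,912,855,838.72 bytes
1 MB = 1,000,000 bytes
325,912,855,838.72 / 1,000,000 = 325,912.856 MB

325,912.856 MB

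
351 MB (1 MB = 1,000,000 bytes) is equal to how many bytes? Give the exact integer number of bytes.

351 × 1,000,000 = 351,000,000 bytes  (1 MB = 10^6 bytes)

351,000,000 bytes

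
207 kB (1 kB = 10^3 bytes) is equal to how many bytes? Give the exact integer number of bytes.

207,000 bytes

207 × 1,000 = 207,000 bytes  (1 kB = 10^3 bytes)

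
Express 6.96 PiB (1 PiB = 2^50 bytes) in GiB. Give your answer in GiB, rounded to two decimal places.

7,298,088.96 GiB

6.96 PiB × 1,125,899,906,842,624 bytes/PiB = 7,836,263,351,624,663.04 bytes
1 GiB = 2^30 bytes = 1,073,741,824 bytes
7,836,263,351,624,663.04 / 1,073,741,824 = 7,298,088.96 GiB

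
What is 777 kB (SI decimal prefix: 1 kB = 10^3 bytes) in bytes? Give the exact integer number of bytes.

777 × 1,000 = 777,000 bytes  (1 kB = 10^3 bytes)

777,000 bytes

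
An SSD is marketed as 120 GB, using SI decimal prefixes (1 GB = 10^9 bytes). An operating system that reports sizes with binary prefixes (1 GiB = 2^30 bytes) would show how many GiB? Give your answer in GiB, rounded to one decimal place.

111.8 GiB

120 GB = 120 × 10^9 bytes = 120,000,000,000 bytes
1 GiB = 1,073,741,824 bytes
120,000,000,000 / 1,073,741,824 = 111.8 GiB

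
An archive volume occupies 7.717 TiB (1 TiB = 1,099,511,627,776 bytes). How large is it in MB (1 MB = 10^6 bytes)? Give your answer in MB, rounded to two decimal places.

8,484,931.23 MB

7.717 TiB = 7.717 × 2^40 bytes = 8,484,931,231,547.392 bytes
1 MB = 1,000,000 bytes
8,484,931,231,547.392 / 1,000,000 = 8,484,931.23 MB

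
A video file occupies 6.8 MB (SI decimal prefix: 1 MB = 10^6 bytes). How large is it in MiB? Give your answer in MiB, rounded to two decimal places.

6.8 MB = 6.8 × 10^6 bytes = 6,800,000 bytes
1 MiB = 1,048,576 bytes
6,800,000 / 1,048,576 = 6.48 MiB

6.48 MiB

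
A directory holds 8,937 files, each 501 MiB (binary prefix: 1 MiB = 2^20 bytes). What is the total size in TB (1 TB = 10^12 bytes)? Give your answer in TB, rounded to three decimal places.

4.695 TB

Total = 8,937 × 501 MiB = 4,477,437 MiB
= 4,477,437 × 1,048,576 bytes = 4,694,932,979,712 bytes
1 TB = 1,000,000,000,000 bytes
4,694,932,979,712 / 1,000,000,000,000 = 4.695 TB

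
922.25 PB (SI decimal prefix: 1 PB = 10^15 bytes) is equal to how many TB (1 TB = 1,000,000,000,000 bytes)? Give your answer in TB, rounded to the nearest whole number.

922.25 PB × 1,000,000,000,000,000 bytes/PB = 922,250,000,000,000,000 bytes
1 TB = 1,000,000,000,000 bytes
922,250,000,000,000,000 / 1,000,000,000,000 = 922,250 TB

922,250 TB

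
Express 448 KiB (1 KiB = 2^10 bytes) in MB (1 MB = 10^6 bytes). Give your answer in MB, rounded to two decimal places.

0.46 MB

448 KiB = 448 × 2^10 bytes = 458,752 bytes
1 MB = 10^6 bytes = 1,000,000 bytes
458,752 / 1,000,000 = 0.46 MB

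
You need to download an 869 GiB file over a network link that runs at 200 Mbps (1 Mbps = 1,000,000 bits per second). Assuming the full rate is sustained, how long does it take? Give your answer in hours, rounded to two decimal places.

10.37 hours

869 GiB = 933,081,645,056 bytes = 7,464,653,160,448 bits
200 Mbps = 200,000,000 bits/s
time = 7,464,653,160,448 / 200,000,000 = 37,323.2658 s
37,323.2658 s / 3600 = 10.37 hours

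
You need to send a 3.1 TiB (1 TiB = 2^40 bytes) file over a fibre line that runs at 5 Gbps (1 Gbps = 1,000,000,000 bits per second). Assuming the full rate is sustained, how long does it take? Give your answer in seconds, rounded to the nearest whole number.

3.1 TiB = 3,408,486,046,105.6 bytes = 27,267,888,368,844.8 bits
5 Gbps = 5,000,000,000 bits/s
time = 27,267,888,368,844.8 / 5,000,000,000 = 5,454 s

5,454 seconds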